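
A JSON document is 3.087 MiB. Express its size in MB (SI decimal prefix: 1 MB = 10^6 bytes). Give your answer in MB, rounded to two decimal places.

3.087 MiB = 3.087 × 2^20 bytes = 3,236,954.112 bytes
1 MB = 10^6 bytes = 1,000,000 bytes
3,236,954.112 / 1,000,000 = 3.24 MB

3.24 MB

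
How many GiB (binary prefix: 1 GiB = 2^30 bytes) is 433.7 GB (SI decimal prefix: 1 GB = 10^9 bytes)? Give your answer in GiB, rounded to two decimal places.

433.7 GB = 433.7 × 10^9 bytes = 433,700,000,000 bytes
1 GiB = 1,073,741,824 bytes
433,700,000,000 / 1,073,741,824 = 403.91 GiB

403.91 GiB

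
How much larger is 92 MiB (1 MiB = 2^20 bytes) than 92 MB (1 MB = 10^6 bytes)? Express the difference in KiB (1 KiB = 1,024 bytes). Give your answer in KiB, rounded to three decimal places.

4,364.250 KiB

92 MiB = 92 × 1,048,576 = 96,468,992 bytes
92 MB = 92 × 1,000,000 = 92,000,000 bytes
difference = 4,468,992 bytes
4,468,992 / 1,024 = 4,364.250 KiB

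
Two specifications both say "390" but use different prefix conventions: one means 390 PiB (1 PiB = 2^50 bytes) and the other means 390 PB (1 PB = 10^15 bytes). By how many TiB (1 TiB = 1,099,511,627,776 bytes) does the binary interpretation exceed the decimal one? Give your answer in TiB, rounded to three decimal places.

390 PiB = 390 × 1,125,899,906,842,624 = 439,100,963,668,623,360 bytes
390 PB = 390 × 1,000,000,000,000,000 = 390,000,000,000,000,000 bytes
difference = 49,100,963,668,623,360 bytes
49,100,963,668,623,360 / 1,099,511,627,776 = 44,657.066 TiB

44,657.066 TiB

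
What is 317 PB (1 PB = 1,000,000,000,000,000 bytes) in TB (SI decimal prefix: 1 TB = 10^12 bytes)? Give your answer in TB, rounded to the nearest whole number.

317,000 TB

317 PB × 1,000,000,000,000,000 bytes/PB = 317,000,000,000,000,000 bytes
1 TB = 1,000,000,000,000 bytes
317,000,000,000,000,000 / 1,000,000,000,000 = 317,000 TB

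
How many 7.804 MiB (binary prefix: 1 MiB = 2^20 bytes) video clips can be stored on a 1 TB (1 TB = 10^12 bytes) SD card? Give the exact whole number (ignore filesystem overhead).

Capacity: 1 TB = 1,000,000,000,000 bytes
Per item: 7.804 MiB = 8,183,087.104 bytes
⌊1,000,000,000,000 / 8,183,087.104⌋ = 122,203

122,203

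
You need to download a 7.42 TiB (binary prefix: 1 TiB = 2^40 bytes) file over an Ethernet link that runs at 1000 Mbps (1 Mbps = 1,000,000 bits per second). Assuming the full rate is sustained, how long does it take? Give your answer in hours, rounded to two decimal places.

7.42 TiB = 8,158,376,278,097.92 bytes = 65,267,010,224,783.36 bits
1000 Mbps = 1,000,000,000 bits/s
time = 65,267,010,224,783.36 / 1,000,000,000 = 65,267.0102 s
65,267.0102 s / 3600 = 18.13 hours

18.13 hours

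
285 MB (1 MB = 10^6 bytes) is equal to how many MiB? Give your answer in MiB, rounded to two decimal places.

271.80 MiB

285 MB × 1,000,000 bytes/MB = 285,000,000 bytes
1 MiB = 2^20 bytes = 1,048,576 bytes
285,000,000 / 1,048,576 = 271.80 MiB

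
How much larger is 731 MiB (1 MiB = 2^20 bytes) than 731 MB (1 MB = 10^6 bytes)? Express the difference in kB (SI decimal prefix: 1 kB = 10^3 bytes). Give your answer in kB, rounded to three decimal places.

35,509.056 kB

731 MiB = 731 × 1,048,576 = 766,509,056 bytes
731 MB = 731 × 1,000,000 = 731,000,000 bytes
difference = 35,509,056 bytes
35,509,056 / 1,000 = 35,509.056 kB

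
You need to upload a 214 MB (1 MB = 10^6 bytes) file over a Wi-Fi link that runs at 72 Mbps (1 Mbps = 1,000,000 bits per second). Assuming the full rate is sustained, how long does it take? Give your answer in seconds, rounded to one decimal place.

214 MB = 214,000,000 bytes = 1,712,000,000 bits
72 Mbps = 72,000,000 bits/s
time = 1,712,000,000 / 72,000,000 = 23.8 s

23.8 seconds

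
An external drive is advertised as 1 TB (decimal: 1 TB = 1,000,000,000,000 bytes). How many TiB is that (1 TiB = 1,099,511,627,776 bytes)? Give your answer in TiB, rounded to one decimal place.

1 TB = 1 × 10^12 bytes = 1,000,000,000,000 bytes
1 TiB = 1,099,511,627,776 bytes
1,000,000,000,000 / 1,099,511,627,776 = 0.9 TiB

0.9 TiB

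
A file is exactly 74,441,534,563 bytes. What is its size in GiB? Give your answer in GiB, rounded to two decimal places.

69.33 GiB

74,441,534,563 bytes given.
1 GiB = 1,073,741,824 bytes
74,441,534,563 / 1,073,741,824 = 69.33 GiB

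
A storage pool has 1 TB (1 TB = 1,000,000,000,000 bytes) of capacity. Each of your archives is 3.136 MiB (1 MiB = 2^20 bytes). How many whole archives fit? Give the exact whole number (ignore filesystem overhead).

Capacity: 1 TB = 1,000,000,000,000 bytes
Per item: 3.136 MiB = 3,288,334.336 bytes
⌊1,000,000,000,000 / 3,288,334.336⌋ = 304,105

304,105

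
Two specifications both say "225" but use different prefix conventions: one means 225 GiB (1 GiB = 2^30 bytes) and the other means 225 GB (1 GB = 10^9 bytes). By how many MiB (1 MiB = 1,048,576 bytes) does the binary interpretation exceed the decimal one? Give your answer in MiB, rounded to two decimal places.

225 GiB = 225 × 1,073,741,824 = 241,591,910,400 bytes
225 GB = 225 × 1,000,000,000 = 225,000,000,000 bytes
difference = 16,591,910,400 bytes
16,591,910,400 / 1,048,576 = 15,823.28 MiB

15,823.28 MiB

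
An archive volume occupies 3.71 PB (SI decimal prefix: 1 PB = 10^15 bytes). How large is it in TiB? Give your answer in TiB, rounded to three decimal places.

3,374.225 TiB

3.71 PB × 1,000,000,000,000,000 bytes/PB = 3,710,000,000,000,000 bytes
1 TiB = 2^40 bytes = 1,099,511,627,776 bytes
3,710,000,000,000,000 / 1,099,511,627,776 = 3,374.225 TiB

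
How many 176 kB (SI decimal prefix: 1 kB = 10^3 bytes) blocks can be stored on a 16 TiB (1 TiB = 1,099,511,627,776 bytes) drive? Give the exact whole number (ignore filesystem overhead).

Capacity: 16 TiB = 17,592,186,044,416 bytes
Per item: 176 kB = 176,000 bytes
⌊17,592,186,044,416 / 176,000⌋ = 99,955,602

99,955,602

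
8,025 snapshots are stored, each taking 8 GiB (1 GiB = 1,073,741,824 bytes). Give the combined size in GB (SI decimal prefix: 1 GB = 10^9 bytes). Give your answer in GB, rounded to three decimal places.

68,934.225 GB

Total = 8,025 × 8 GiB = 64,200 GiB
= 64,200 × 1,073,741,824 bytes = 68,934,225,100,800 bytes
1 GB = 1,000,000,000 bytes
68,934,225,100,800 / 1,000,000,000 = 68,934.225 GB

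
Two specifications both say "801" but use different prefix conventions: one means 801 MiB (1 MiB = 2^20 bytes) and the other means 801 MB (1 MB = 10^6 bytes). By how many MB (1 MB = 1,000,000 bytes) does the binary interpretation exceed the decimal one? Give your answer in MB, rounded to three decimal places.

38.909 MB

801 MiB = 801 × 1,048,576 = 839,909,376 bytes
801 MB = 801 × 1,000,000 = 801,000,000 bytes
difference = 38,909,376 bytes
38,909,376 / 1,000,000 = 38.909 MB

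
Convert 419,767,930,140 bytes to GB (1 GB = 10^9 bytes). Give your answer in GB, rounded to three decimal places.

419.768 GB

419,767,930,140 bytes given.
1 GB = 1,000,000,000 bytes
419,767,930,140 / 1,000,000,000 = 419.768 GB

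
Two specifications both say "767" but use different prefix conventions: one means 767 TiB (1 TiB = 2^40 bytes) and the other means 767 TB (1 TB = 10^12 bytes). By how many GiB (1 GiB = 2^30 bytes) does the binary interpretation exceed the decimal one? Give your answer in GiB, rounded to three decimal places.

71,083.585 GiB

767 TiB = 767 × 1,099,511,627,776 = 843,325,418,504,192 bytes
767 TB = 767 × 1,000,000,000,000 = 767,000,000,000,000 bytes
difference = 76,325,418,504,192 bytes
76,325,418,504,192 / 1,073,741,824 = 71,083.585 GiB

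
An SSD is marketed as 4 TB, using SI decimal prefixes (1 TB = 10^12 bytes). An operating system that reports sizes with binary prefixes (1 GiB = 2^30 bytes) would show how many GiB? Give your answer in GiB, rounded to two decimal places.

4 TB = 4 × 10^12 bytes = 4,000,000,000,000 bytes
1 GiB = 2^30 bytes = 1,073,741,824 bytes
4,000,000,000,000 / 1,073,741,824 = 3,725.29 GiB

3,725.29 GiB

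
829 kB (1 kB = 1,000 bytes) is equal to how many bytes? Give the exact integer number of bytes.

829 × 1,000 = 829,000 bytes

829,000 bytes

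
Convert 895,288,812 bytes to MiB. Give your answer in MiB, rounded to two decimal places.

853.81 MiB

895,288,812 bytes given.
1 MiB = 2^20 bytes = 1,048,576 bytes
895,288,812 / 1,048,576 = 853.81 MiB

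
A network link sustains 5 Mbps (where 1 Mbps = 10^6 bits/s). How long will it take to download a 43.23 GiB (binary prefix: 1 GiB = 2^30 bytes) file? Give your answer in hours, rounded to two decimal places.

20.63 hours

43.23 GiB = 46,417,859,051.52 bytes = 371,342,872,412.16 bits
5 Mbps = 5,000,000 bits/s
time = 371,342,872,412.16 / 5,000,000 = 74,268.5745 s
74,268.5745 s / 3600 = 20.63 hours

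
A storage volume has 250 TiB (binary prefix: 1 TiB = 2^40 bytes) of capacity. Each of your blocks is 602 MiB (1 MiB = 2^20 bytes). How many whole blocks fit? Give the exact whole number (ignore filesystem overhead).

Capacity: 250 TiB = 274,877,906,944,000 bytes
Per item: 602 MiB = 631,242,752 bytes
⌊274,877,906,944,000 / 631,242,752⌋ = 435,455

435,455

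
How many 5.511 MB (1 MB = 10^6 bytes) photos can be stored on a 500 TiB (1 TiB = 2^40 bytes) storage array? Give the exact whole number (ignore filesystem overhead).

99,756,090

Capacity: 500 TiB = 549,755,813,888,000 bytes
Per item: 5.511 MB = 5,511,000 bytes
⌊549,755,813,888,000 / 5,511,000⌋ = 99,756,090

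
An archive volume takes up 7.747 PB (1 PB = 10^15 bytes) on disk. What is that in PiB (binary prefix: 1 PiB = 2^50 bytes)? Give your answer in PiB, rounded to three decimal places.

7.747 PB = 7.747 × 10^15 bytes = 7,747,000,000,000,000 bytes
1 PiB = 1,125,899,906,842,624 bytes
7,747,000,000,000,000 / 1,125,899,906,842,624 = 6.881 PiB

6.881 PiB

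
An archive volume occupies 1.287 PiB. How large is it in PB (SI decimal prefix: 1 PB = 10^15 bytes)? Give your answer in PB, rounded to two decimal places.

1.45 PB

1.287 PiB × 1,125,899,906,842,624 bytes/PiB = 1,449,033,180,106,457.088 bytes
1 PB = 1,000,000,000,000,000 bytes
1,449,033,180,106,457.088 / 1,000,000,000,000,000 = 1.45 PB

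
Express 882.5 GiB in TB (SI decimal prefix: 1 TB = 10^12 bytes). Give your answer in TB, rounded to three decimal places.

0.948 TB

882.5 GiB = 882.5 × 2^30 bytes = 947,577,159,680 bytes
1 TB = 10^12 bytes = 1,000,000,000,000 bytes
947,577,159,680 / 1,000,000,000,000 = 0.948 TB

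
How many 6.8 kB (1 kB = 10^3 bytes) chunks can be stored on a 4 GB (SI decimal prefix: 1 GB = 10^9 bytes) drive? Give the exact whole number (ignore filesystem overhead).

Capacity: 4 GB = 4,000,000,000 bytes
Per item: 6.8 kB = 6,800 bytes
⌊4,000,000,000 / 6,800⌋ = 588,235

588,235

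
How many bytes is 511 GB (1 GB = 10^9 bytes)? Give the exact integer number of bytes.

511 × 1,000,000,000 = 511,000,000,000 bytes

511,000,000,000 bytes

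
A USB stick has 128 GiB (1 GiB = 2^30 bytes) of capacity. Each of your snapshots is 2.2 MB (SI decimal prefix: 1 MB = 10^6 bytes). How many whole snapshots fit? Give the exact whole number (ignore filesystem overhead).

Capacity: 128 GiB = 137,438,953,472 bytes
Per item: 2.2 MB = 2,200,000 bytes
⌊137,438,953,472 / 2,200,000⌋ = 62,472

62,472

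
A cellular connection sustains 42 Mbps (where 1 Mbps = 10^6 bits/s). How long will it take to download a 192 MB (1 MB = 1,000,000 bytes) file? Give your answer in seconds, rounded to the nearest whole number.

192 MB = 192,000,000 bytes = 1,536,000,000 bits
42 Mbps = 42,000,000 bits/s
time = 1,536,000,000 / 42,000,000 = 37 s

37 seconds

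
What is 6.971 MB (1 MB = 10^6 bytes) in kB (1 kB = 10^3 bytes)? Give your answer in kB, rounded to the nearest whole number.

6,971 kB

6.971 MB = 6.971 × 10^6 bytes = 6,971,000 bytes
1 kB = 10^3 bytes = 1,000 bytes
6,971,000 / 1,000 = 6,971 kB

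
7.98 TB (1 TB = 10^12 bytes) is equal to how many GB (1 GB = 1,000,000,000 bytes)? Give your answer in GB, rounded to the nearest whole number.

7.98 TB × 1,000,000,000,000 bytes/TB = 7,980,000,000,000 bytes
1 GB = 1,000,000,000 bytes
7,980,000,000,000 / 1,000,000,000 = 7,980 GB

7,980 GB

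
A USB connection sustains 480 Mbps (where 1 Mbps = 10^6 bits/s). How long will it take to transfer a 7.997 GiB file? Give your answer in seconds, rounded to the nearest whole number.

7.997 GiB = 8,586,713,366.528 bytes = 68,693,706,932.224 bits
480 Mbps = 480,000,000 bits/s
time = 68,693,706,932.224 / 480,000,000 = 143 s

143 seconds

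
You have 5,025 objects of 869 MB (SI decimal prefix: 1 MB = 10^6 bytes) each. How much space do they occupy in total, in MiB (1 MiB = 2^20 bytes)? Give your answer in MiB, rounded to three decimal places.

Total = 5,025 × 869 MB = 4,366,725 MB
= 4,366,725 × 1,000,000 bytes = 4,366,725,000,000 bytes
1 MiB = 1,048,576 bytes
4,366,725,000,000 / 1,048,576 = 4,164,433.479 MiB

4,164,433.479 MiB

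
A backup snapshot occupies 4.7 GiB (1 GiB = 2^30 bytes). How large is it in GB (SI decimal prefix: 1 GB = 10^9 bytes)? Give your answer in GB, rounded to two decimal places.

5.05 GB

4.7 GiB × 1,073,741,824 bytes/GiB = 5,046,586,572.8 bytes
1 GB = 1,000,000,000 bytes
5,046,586,572.8 / 1,000,000,000 = 5.05 GB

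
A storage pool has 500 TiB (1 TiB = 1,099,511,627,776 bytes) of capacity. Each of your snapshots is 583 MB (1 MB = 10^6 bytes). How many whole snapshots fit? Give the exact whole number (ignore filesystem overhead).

Capacity: 500 TiB = 549,755,813,888,000 bytes
Per item: 583 MB = 583,000,000 bytes
⌊549,755,813,888,000 / 583,000,000⌋ = 942,977

942,977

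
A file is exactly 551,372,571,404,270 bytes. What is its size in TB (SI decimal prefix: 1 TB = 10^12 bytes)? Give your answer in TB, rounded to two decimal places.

551,372,571,404,270 bytes given.
1 TB = 1,000,000,000,000 bytes
551,372,571,404,270 / 1,000,000,000,000 = 551.37 TB

551.37 TB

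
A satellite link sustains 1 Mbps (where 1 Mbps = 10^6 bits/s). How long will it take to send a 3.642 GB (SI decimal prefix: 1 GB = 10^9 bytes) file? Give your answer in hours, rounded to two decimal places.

3.642 GB = 3,642,000,000 bytes = 29,136,000,000 bits
1 Mbps = 1,000,000 bits/s
time = 29,136,000,000 / 1,000,000 = 29,136.0000 s
29,136.0000 s / 3600 = 8.09 hours

8.09 hours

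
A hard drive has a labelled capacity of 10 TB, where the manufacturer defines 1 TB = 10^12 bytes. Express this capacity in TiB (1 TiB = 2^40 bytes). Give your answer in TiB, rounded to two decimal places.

9.09 TiB

10 TB × 1,000,000,000,000 bytes/TB = 10,000,000,000,000 bytes
1 TiB = 1,099,511,627,776 bytes
10,000,000,000,000 / 1,099,511,627,776 = 9.09 TiB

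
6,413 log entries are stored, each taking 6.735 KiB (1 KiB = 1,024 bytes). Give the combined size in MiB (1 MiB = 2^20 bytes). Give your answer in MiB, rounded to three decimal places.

Total = 6,413 × 6.735 KiB = 43191.555 KiB
= 43191.555 × 1,024 bytes = 44,228,152.32 bytes
1 MiB = 1,048,576 bytes
44,228,152.32 / 1,048,576 = 42.179 MiB

42.179 MiB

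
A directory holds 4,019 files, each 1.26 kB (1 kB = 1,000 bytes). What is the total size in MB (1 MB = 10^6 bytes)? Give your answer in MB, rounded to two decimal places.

Total = 4,019 × 1.26 kB = 5063.94 kB
= 5063.94 × 1,000 bytes = 5,063,940 bytes
1 MB = 1,000,000 bytes
5,063,940 / 1,000,000 = 5.06 MB

5.06 MB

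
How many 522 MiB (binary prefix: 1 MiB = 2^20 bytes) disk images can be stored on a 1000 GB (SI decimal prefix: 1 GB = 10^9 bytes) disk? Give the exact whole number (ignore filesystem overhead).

Capacity: 1000 GB = 1,000,000,000,000 bytes
Per item: 522 MiB = 547,356,672 bytes
⌊1,000,000,000,000 / 547,356,672⌋ = 1,826

1,826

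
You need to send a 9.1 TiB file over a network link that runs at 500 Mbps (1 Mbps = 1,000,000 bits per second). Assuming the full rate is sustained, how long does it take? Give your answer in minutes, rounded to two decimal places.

9.1 TiB = 10,005,555,812,761.6 bytes = 80,044,446,502,092.8 bits
500 Mbps = 500,000,000 bits/s
time = 80,044,446,502,092.8 / 500,000,000 = 160,088.893 s
160,088.893 s / 60 = 2,668.15 minutes

2,668.15 minutes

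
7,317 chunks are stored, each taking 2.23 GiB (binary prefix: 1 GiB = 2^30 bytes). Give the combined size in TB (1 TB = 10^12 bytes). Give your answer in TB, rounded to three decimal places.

Total = 7,317 × 2.23 GiB = 16316.91 GiB
= 16316.91 × 1,073,741,824 bytes = 17,520,148,705,443.84 bytes
1 TB = 1,000,000,000,000 bytes
17,520,148,705,443.84 / 1,000,000,000,000 = 17.520 TB

17.520 TB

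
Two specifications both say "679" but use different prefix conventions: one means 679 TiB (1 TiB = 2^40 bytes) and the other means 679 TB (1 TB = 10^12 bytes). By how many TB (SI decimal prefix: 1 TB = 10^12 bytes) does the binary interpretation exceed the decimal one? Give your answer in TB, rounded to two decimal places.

67.57 TB

679 TiB = 679 × 1,099,511,627,776 = 746,568,395,259,904 bytes
679 TB = 679 × 1,000,000,000,000 = 679,000,000,000,000 bytes
difference = 67,568,395,259,904 bytes
67,568,395,259,904 / 1,000,000,000,000 = 67.57 TB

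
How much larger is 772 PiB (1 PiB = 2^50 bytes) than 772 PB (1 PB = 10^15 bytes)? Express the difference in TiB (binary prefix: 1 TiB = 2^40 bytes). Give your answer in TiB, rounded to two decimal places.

88,398.09 TiB

772 PiB = 772 × 1,125,899,906,842,624 = 869,194,728,082,505,728 bytes
772 PB = 772 × 1,000,000,000,000,000 = 772,000,000,000,000,000 bytes
difference = 97,194,728,082,505,728 bytes
97,194,728,082,505,728 / 1,099,511,627,776 = 88,398.09 TiB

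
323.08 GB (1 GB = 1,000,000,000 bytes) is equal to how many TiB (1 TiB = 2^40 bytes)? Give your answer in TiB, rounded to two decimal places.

0.29 TiB

323.08 GB × 1,000,000,000 bytes/GB = 323,080,000,000 bytes
1 TiB = 2^40 bytes = 1,099,511,627,776 bytes
323,080,000,000 / 1,099,511,627,776 = 0.29 TiB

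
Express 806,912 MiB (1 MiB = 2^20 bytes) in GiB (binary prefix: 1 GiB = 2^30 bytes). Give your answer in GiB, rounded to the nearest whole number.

788 GiB

806,912 MiB = 806,912 × 2^20 bytes = 846,108,557,312 bytes
1 GiB = 1,073,741,824 bytes
846,108,557,312 / 1,073,741,824 = 788 GiB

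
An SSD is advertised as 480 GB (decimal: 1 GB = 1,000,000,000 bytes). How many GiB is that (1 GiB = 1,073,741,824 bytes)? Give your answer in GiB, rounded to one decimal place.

447.0 GiB

480 GB = 480 × 10^9 bytes = 480,000,000,000 bytes
1 GiB = 2^30 bytes = 1,073,741,824 bytes
480,000,000,000 / 1,073,741,824 = 447.0 GiB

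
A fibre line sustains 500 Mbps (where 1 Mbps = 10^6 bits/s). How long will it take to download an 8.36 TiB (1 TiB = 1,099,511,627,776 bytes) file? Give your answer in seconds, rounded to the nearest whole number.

8.36 TiB = 9,191,917,208,207.36 bytes = 73,535,337,665,658.88 bits
500 Mbps = 500,000,000 bits/s
time = 73,535,337,665,658.88 / 500,000,000 = 147,071 s

147,071 seconds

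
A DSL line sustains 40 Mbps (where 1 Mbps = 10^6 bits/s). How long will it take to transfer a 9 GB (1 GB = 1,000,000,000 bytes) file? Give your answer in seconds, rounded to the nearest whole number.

1,800 seconds

9 GB = 9,000,000,000 bytes = 72,000,000,000 bits
40 Mbps = 40,000,000 bits/s
time = 72,000,000,000 / 40,000,000 = 1,800 s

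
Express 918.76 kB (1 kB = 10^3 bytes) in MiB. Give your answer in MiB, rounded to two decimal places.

918.76 kB = 918.76 × 10^3 bytes = 918,760 bytes
1 MiB = 2^20 bytes = 1,048,576 bytes
918,760 / 1,048,576 = 0.88 MiB

0.88 MiB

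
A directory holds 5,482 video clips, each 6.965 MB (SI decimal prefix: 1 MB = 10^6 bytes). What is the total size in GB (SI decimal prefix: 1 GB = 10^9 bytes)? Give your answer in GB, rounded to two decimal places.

38.18 GB

Total = 5,482 × 6.965 MB = 38182.13 MB
= 38182.13 × 1,000,000 bytes = 38,182,130,000 bytes
1 GB = 1,000,000,000 bytes
38,182,130,000 / 1,000,000,000 = 38.18 GB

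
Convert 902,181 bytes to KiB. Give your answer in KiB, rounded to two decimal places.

902,181 bytes given.
1 KiB = 1,024 bytes
902,181 / 1,024 = 881.04 KiB

881.04 KiB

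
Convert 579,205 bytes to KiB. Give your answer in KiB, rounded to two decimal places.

565.63 KiB

579,205 bytes given.
1 KiB = 2^10 bytes = 1,024 bytes
579,205 / 1,024 = 565.63 KiB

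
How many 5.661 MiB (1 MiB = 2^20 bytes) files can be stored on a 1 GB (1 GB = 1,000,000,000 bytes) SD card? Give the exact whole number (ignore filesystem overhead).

168

Capacity: 1 GB = 1,000,000,000 bytes
Per item: 5.661 MiB = 5,935,988.736 bytes
⌊1,000,000,000 / 5,935,988.736⌋ = 168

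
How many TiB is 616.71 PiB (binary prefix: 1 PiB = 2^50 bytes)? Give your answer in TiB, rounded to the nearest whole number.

631,511 TiB

616.71 PiB × 1,125,899,906,842,624 bytes/PiB = 694,353,731,548,914,647.04 bytes
1 TiB = 2^40 bytes = 1,099,511,627,776 bytes
694,353,731,548,914,647.04 / 1,099,511,627,776 = 631,511 TiB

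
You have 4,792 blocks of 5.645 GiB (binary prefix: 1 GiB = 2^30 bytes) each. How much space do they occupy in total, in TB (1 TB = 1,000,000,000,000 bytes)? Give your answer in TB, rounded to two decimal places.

29.05 TB

Total = 4,792 × 5.645 GiB = 27050.84 GiB
= 27050.84 × 1,073,741,824 bytes = 29,045,618,282,332.16 bytes
1 TB = 1,000,000,000,000 bytes
29,045,618,282,332.16 / 1,000,000,000,000 = 29.05 TB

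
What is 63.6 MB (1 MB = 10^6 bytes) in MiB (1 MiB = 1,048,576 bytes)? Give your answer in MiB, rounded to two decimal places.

63.6 MB × 1,000,000 bytes/MB = 63,600,000 bytes
1 MiB = 2^20 bytes = 1,048,576 bytes
63,600,000 / 1,048,576 = 60.65 MiB

60.65 MiB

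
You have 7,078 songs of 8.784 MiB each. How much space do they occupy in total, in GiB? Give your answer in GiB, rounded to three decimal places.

60.716 GiB

Total = 7,078 × 8.784 MiB = 62173.152 MiB
= 62173.152 × 1,048,576 bytes = 65,193,275,031.552 bytes
1 GiB = 1,073,741,824 bytes
65,193,275,031.552 / 1,073,741,824 = 60.716 GiB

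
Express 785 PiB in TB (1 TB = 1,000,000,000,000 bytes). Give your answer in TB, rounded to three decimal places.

883,831.427 TB

785 PiB = 785 × 2^50 bytes = 883,831,426,871,459,840 bytes
1 TB = 10^12 bytes = 1,000,000,000,000 bytes
883,831,426,871,459,840 / 1,000,000,000,000 = 883,831.427 TB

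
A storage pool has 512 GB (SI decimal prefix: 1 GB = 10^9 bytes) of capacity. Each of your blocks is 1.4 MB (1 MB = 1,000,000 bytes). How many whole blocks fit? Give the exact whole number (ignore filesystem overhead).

365,714

Capacity: 512 GB = 512,000,000,000 bytes
Per item: 1.4 MB = 1,400,000 bytes
⌊512,000,000,000 / 1,400,000⌋ = 365,714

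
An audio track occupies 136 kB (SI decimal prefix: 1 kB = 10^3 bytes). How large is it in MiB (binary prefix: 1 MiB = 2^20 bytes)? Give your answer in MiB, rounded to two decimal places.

0.13 MiB

136 kB = 136 × 10^3 bytes = 136,000 bytes
1 MiB = 2^20 bytes = 1,048,576 bytes
136,000 / 1,048,576 = 0.13 MiB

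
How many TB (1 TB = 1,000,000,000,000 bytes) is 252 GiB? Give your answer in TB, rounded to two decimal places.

252 GiB = 252 × 2^30 bytes = 270,582,939,648 bytes
1 TB = 1,000,000,000,000 bytes
270,582,939,648 / 1,000,000,000,000 = 0.27 TB

0.27 TB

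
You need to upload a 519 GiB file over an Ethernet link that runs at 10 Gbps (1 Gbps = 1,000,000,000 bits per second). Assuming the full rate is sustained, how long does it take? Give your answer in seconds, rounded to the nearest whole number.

446 seconds

519 GiB = 557,272,006,656 bytes = 4,458,176,053,248 bits
10 Gbps = 10,000,000,000 bits/s
time = 4,458,176,053,248 / 10,000,000,000 = 446 s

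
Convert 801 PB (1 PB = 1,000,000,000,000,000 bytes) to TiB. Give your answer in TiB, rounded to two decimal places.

801 PB = 801 × 10^15 bytes = 801,000,000,000,000,000 bytes
1 TiB = 1,099,511,627,776 bytes
801,000,000,000,000,000 / 1,099,511,627,776 = 728,505.26 TiB

728,505.26 TiB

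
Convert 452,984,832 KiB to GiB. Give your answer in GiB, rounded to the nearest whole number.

452,984,832 KiB = 452,984,832 × 2^10 bytes = 463,856,467,968 bytes
1 GiB = 1,073,741,824 bytes
463,856,467,968 / 1,073,741,824 = 432 GiB

432 GiB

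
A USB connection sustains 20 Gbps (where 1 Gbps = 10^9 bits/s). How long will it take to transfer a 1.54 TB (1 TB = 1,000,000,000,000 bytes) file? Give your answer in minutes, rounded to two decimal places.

1.54 TB = 1,540,000,000,000 bytes = 12,320,000,000,000 bits
20 Gbps = 20,000,000,000 bits/s
time = 12,320,000,000,000 / 20,000,000,000 = 616.000 s
616.000 s / 60 = 10.27 minutes

10.27 minutes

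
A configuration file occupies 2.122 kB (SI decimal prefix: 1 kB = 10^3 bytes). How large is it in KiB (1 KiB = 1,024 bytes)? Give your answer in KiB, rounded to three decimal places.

2.072 KiB

2.122 kB × 1,000 bytes/kB = 2,122 bytes
1 KiB = 2^10 bytes = 1,024 bytes
2,122 / 1,024 = 2.072 KiB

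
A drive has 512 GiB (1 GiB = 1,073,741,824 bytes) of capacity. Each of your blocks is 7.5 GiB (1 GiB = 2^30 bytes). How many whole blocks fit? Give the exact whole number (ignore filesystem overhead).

68

Capacity: 512 GiB = 549,755,813,888 bytes
Per item: 7.5 GiB = 8,053,063,680 bytes
⌊549,755,813,888 / 8,053,063,680⌋ = 68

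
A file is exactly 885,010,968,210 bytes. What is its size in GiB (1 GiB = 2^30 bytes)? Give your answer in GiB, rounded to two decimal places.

824.23 GiB

885,010,968,210 bytes given.
1 GiB = 2^30 bytes = 1,073,741,824 bytes
885,010,968,210 / 1,073,741,824 = 824.23 GiB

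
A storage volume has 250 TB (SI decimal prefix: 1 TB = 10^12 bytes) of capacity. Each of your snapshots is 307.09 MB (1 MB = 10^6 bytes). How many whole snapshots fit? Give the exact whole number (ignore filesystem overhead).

814,093

Capacity: 250 TB = 250,000,000,000,000 bytes
Per item: 307.09 MB = 307,090,000 bytes
⌊250,000,000,000,000 / 307,090,000⌋ = 814,093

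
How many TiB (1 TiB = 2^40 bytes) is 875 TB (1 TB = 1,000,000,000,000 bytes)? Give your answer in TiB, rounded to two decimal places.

795.81 TiB

875 TB = 875 × 10^12 bytes = 875,000,000,000,000 bytes
1 TiB = 2^40 bytes = 1,099,511,627,776 bytes
875,000,000,000,000 / 1,099,511,627,776 = 795.81 TiB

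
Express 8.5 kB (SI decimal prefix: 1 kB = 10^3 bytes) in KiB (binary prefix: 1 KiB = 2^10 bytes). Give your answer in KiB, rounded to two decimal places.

8.30 KiB

8.5 kB × 1,000 bytes/kB = 8,500 bytes
1 KiB = 2^10 bytes = 1,024 bytes
8,500 / 1,024 = 8.30 KiB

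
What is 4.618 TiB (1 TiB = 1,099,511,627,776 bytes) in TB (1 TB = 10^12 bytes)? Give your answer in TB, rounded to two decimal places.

5.08 TB

4.618 TiB = 4.618 × 2^40 bytes = 5,077,544,697,069.568 bytes
1 TB = 10^12 bytes = 1,000,000,000,000 bytes
5,077,544,697,069.568 / 1,000,000,000,000 = 5.08 TB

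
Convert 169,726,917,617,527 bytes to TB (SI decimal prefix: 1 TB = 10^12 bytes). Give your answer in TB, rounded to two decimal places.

169.73 TB

169,726,917,617,527 bytes given.
1 TB = 1,000,000,000,000 bytes
169,726,917,617,527 / 1,000,000,000,000 = 169.73 TB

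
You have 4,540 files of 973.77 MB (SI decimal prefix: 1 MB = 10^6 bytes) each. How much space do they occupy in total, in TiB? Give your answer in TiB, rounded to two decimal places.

Total = 4,540 × 973.77 MB = 4420915.8 MB
= 4420915.8 × 1,000,000 bytes = 4,420,915,800,000 bytes
1 TiB = 1,099,511,627,776 bytes
4,420,915,800,000 / 1,099,511,627,776 = 4.02 TiB

4.02 TiB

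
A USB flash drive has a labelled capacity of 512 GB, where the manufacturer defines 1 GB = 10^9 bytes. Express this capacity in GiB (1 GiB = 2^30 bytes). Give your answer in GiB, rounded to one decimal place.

476.8 GiB

512 GB × 1,000,000,000 bytes/GB = 512,000,000,000 bytes
1 GiB = 1,073,741,824 bytes
512,000,000,000 / 1,073,741,824 = 476.8 GiB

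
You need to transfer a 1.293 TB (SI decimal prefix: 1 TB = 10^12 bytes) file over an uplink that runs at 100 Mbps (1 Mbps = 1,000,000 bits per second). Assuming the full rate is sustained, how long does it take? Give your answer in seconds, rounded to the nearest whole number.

1.293 TB = 1,293,000,000,000 bytes = 10,344,000,000,000 bits
100 Mbps = 100,000,000 bits/s
time = 10,344,000,000,000 / 100,000,000 = 103,440 s

103,440 seconds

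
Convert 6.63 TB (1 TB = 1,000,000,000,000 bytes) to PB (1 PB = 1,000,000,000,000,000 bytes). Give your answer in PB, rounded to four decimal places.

6.63 TB = 6.63 × 10^12 bytes = 6,630,000,000,000 bytes
1 PB = 10^15 bytes = 1,000,000,000,000,000 bytes
6,630,000,000,000 / 1,000,000,000,000,000 = 0.0066 PB

0.0066 PB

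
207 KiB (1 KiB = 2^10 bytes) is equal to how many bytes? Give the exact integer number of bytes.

207 × 1,024 = 211,968 bytes  (1 KiB = 2^10 bytes)

211,968 bytes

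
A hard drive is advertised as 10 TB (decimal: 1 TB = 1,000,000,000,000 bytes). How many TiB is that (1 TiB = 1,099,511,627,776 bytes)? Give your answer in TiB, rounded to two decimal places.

10 TB × 1,000,000,000,000 bytes/TB = 10,000,000,000,000 bytes
1 TiB = 2^40 bytes = 1,099,511,627,776 bytes
10,000,000,000,000 / 1,099,511,627,776 = 9.09 TiB

9.09 TiB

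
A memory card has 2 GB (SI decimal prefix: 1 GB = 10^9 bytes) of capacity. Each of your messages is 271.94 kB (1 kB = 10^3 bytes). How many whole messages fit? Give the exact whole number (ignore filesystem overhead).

Capacity: 2 GB = 2,000,000,000 bytes
Per item: 271.94 kB = 271,940 bytes
⌊2,000,000,000 / 271,940⌋ = 7,354

7,354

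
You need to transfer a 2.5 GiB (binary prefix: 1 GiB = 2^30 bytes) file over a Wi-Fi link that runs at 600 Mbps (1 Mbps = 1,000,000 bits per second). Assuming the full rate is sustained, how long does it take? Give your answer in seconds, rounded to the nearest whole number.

36 seconds

2.5 GiB = 2,684,354,560 bytes = 21,474,836,480 bits
600 Mbps = 600,000,000 bits/s
time = 21,474,836,480 / 600,000,000 = 36 s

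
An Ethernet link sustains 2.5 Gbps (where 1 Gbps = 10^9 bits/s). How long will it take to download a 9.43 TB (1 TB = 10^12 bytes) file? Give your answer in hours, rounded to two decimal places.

9.43 TB = 9,430,000,000,000 bytes = 75,440,000,000,000 bits
2.5 Gbps = 2,500,000,000 bits/s
time = 75,440,000,000,000 / 2,500,000,000 = 30,176.0000 s
30,176.0000 s / 3600 = 8.38 hours

8.38 hours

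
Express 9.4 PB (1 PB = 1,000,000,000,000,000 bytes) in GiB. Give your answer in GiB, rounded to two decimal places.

9.4 PB = 9.4 × 10^15 bytes = 9,400,000,000,000,000 bytes
1 GiB = 2^30 bytes = 1,073,741,824 bytes
9,400,000,000,000,000 / 1,073,741,824 = 8,754,432.20 GiB

8,754,432.20 GiB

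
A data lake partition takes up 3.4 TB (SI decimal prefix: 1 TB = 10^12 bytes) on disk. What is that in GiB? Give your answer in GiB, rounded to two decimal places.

3.4 TB × 1,000,000,000,000 bytes/TB = 3,400,000,000,000 bytes
1 GiB = 2^30 bytes = 1,073,741,824 bytes
3,400,000,000,000 / 1,073,741,824 = 3,166.50 GiB

3,166.50 GiB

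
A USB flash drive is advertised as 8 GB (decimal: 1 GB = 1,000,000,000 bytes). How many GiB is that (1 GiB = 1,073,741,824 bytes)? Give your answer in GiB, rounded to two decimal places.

7.45 GiB

8 GB × 1,000,000,000 bytes/GB = 8,000,000,000 bytes
1 GiB = 1,073,741,824 bytes
8,000,000,000 / 1,073,741,824 = 7.45 GiB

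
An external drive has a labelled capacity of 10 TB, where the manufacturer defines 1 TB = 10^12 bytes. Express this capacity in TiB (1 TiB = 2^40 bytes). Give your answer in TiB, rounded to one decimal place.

10 TB × 1,000,000,000,000 bytes/TB = 10,000,000,000,000 bytes
1 TiB = 2^40 bytes = 1,099,511,627,776 bytes
10,000,000,000,000 / 1,099,511,627,776 = 9.1 TiB

9.1 TiB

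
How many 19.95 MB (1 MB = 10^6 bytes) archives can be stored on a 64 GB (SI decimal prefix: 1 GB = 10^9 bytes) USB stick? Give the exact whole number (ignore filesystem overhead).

Capacity: 64 GB = 64,000,000,000 bytes
Per item: 19.95 MB = 19,950,000 bytes
⌊64,000,000,000 / 19,950,000⌋ = 3,208

3,208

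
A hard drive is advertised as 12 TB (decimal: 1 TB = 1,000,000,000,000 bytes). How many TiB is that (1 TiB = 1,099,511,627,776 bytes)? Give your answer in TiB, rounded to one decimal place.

12 TB = 12 × 10^12 bytes = 12,000,000,000,000 bytes
1 TiB = 2^40 bytes = 1,099,511,627,776 bytes
12,000,000,000,000 / 1,099,511,627,776 = 10.9 TiB

10.9 TiB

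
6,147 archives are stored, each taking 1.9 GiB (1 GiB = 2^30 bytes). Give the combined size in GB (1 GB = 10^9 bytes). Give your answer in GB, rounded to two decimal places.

Total = 6,147 × 1.9 GiB = 11679.3 GiB
= 11679.3 × 1,073,741,824 bytes = 12,540,552,885,043.2 bytes
1 GB = 1,000,000,000 bytes
12,540,552,885,043.2 / 1,000,000,000 = 12,540.55 GB

12,540.55 GB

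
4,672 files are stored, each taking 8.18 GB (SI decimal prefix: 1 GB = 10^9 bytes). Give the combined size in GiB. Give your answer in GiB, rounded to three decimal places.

35,592.318 GiB

Total = 4,672 × 8.18 GB = 38216.96 GB
= 38216.96 × 1,000,000,000 bytes = 38,216,960,000,000 bytes
1 GiB = 1,073,741,824 bytes
38,216,960,000,000 / 1,073,741,824 = 35,592.318 GiB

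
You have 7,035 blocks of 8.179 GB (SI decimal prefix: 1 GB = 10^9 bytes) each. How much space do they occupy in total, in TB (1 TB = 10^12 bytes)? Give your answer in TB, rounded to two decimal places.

Total = 7,035 × 8.179 GB = 57539.265 GB
= 57539.265 × 1,000,000,000 bytes = 57,539,265,000,000 bytes
1 TB = 1,000,000,000,000 bytes
57,539,265,000,000 / 1,000,000,000,000 = 57.54 TB

57.54 TB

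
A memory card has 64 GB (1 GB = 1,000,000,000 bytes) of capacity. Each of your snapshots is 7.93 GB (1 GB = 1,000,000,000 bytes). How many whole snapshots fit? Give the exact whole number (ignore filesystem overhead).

8

Capacity: 64 GB = 64,000,000,000 bytes
Per item: 7.93 GB = 7,930,000,000 bytes
⌊64,000,000,000 / 7,930,000,000⌋ = 8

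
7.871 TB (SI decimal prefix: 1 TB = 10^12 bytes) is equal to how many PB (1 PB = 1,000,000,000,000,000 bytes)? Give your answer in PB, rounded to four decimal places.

7.871 TB × 1,000,000,000,000 bytes/TB = 7,871,000,000,000 bytes
1 PB = 1,000,000,000,000,000 bytes
7,871,000,000,000 / 1,000,000,000,000,000 = 0.0079 PB

0.0079 PB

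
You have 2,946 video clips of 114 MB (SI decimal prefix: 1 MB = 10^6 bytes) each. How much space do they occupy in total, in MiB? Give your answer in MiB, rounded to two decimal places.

320,285.80 MiB

Total = 2,946 × 114 MB = 335,844 MB
= 335,844 × 1,000,000 bytes = 335,844,000,000 bytes
1 MiB = 1,048,576 bytes
335,844,000,000 / 1,048,576 = 320,285.80 MiB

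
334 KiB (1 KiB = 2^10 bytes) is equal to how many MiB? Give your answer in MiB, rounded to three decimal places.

0.326 MiB

334 KiB = 334 × 2^10 bytes = 342,016 bytes
1 MiB = 2^20 bytes = 1,048,576 bytes
342,016 / 1,048,576 = 0.326 MiB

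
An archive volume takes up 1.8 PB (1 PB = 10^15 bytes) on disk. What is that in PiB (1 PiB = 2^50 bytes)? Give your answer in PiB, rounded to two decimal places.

1.60 PiB

1.8 PB × 1,000,000,000,000,000 bytes/PB = 1,800,000,000,000,000 bytes
1 PiB = 2^50 bytes = 1,125,899,906,842,624 bytes
1,800,000,000,000,000 / 1,125,899,906,842,624 = 1.60 PiB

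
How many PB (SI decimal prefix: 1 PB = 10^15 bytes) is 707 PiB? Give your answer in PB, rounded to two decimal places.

707 PiB = 707 × 2^50 bytes = 796,011,234,137,735,168 bytes
1 PB = 1,000,000,000,000,000 bytes
796,011,234,137,735,168 / 1,000,000,000,000,000 = 796.01 PB

796.01 PB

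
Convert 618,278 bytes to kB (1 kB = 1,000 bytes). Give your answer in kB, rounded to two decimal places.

618.28 kB

618,278 bytes given.
1 kB = 1,000 bytes
618,278 / 1,000 = 618.28 kB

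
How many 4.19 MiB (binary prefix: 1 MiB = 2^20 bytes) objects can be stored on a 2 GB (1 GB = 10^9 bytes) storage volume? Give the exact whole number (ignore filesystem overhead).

455

Capacity: 2 GB = 2,000,000,000 bytes
Per item: 4.19 MiB = 4,393,533.44 bytes
⌊2,000,000,000 / 4,393,533.44⌋ = 455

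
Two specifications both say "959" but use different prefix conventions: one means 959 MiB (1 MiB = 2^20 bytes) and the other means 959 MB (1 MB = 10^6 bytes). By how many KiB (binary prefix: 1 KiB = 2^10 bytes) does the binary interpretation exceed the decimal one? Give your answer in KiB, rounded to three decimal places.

45,492.563 KiB

959 MiB = 959 × 1,048,576 = 1,005,584,384 bytes
959 MB = 959 × 1,000,000 = 959,000,000 bytes
difference = 46,584,384 bytes
46,584,384 / 1,024 = 45,492.563 KiB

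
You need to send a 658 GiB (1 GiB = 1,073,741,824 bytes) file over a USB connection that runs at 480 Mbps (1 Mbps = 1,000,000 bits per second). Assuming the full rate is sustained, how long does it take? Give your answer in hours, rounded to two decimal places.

658 GiB = 706,522,120,192 bytes = 5,652,176,961,536 bits
480 Mbps = 480,000,000 bits/s
time = 5,652,176,961,536 / 480,000,000 = 11,775.3687 s
11,775.3687 s / 3600 = 3.27 hours

3.27 hours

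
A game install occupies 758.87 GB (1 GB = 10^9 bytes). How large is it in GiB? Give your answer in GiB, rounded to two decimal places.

706.75 GiB

758.87 GB = 758.87 × 10^9 bytes = 758,870,000,000 bytes
1 GiB = 1,073,741,824 bytes
758,870,000,000 / 1,073,741,824 = 706.75 GiB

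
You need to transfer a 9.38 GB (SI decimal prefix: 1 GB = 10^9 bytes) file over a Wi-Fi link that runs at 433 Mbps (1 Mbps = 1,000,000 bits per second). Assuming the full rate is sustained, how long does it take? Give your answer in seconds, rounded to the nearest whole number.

9.38 GB = 9,380,000,000 bytes = 75,040,000,000 bits
433 Mbps = 433,000,000 bits/s
time = 75,040,000,000 / 433,000,000 = 173 s

173 seconds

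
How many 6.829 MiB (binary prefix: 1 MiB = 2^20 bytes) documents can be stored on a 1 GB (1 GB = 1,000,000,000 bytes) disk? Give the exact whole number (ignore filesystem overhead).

Capacity: 1 GB = 1,000,000,000 bytes
Per item: 6.829 MiB = 7,160,725.504 bytes
⌊1,000,000,000 / 7,160,725.504⌋ = 139

139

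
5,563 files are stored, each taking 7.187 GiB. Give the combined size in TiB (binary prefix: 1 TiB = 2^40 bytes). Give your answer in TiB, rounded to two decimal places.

Total = 5,563 × 7.187 GiB = 39981.281 GiB
= 39981.281 × 1,073,741,824 bytes = 42,929,573,586,796.544 bytes
1 TiB = 1,099,511,627,776 bytes
42,929,573,586,796.544 / 1,099,511,627,776 = 39.04 TiB

39.04 TiB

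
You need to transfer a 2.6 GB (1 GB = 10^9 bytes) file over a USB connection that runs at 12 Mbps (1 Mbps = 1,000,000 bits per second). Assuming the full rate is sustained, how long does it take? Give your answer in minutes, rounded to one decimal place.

2.6 GB = 2,600,000,000 bytes = 20,800,000,000 bits
12 Mbps = 12,000,000 bits/s
time = 20,800,000,000 / 12,000,000 = 1,733.33 s
1,733.33 s / 60 = 28.9 minutes

28.9 minutes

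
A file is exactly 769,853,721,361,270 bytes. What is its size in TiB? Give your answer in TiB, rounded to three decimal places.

700.178 TiB

769,853,721,361,270 bytes given.
1 TiB = 1,099,511,627,776 bytes
769,853,721,361,270 / 1,099,511,627,776 = 700.178 TiB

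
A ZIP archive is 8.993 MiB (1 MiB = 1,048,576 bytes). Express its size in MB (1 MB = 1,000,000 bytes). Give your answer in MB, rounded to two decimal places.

9.43 MB

8.993 MiB = 8.993 × 2^20 bytes = 9,429,843.968 bytes
1 MB = 10^6 bytes = 1,000,000 bytes
9,429,843.968 / 1,000,000 = 9.43 MB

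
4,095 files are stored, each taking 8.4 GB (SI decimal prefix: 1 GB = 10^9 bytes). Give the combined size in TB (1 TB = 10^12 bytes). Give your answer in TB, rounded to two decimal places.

34.40 TB

Total = 4,095 × 8.4 GB = 34,398 GB
= 34,398 × 1,000,000,000 bytes = 34,398,000,000,000 bytes
1 TB = 1,000,000,000,000 bytes
34,398,000,000,000 / 1,000,000,000,000 = 34.40 TB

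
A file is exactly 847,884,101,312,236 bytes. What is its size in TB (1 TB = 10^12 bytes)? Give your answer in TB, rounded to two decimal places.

847.88 TB

847,884,101,312,236 bytes given.
1 TB = 1,000,000,000,000 bytes
847,884,101,312,236 / 1,000,000,000,000 = 847.88 TB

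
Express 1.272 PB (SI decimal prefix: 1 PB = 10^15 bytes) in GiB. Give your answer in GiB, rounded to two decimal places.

1,184,642.31 GiB

1.272 PB = 1.272 × 10^15 bytes = 1,272,000,000,000,000 bytes
1 GiB = 1,073,741,824 bytes
1,272,000,000,000,000 / 1,073,741,824 = 1,184,642.31 GiB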